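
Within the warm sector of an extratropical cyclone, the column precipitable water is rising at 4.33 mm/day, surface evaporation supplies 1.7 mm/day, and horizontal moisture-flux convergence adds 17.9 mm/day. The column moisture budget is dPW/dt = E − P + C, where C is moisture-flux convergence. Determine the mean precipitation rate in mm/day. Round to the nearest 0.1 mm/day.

P ≈ 15.3 mm/day

dPW/dt = +4.33 mm/day.
P = E + C − dPW/dt = 1.7 + (17.9) − (+4.33) = 15.3 mm/day.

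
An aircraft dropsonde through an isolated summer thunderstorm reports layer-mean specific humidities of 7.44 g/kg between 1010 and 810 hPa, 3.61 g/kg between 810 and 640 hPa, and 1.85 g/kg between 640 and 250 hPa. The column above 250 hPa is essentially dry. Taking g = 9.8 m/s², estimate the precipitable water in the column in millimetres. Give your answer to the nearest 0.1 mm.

Precipitable water is the column-integrated vapour mass per unit area: PW = (1/g) Σ q̄ Δp, with q in kg/kg and Δp in Pa (1 kg/m² of water = 1 mm).
Layer 1010–810 hPa: Δp = 200 hPa = 20000 Pa, q̄ = 0.00744 kg/kg → 0.00744 × 20000 / 9.8 = 15.18 mm
Layer 810–640 hPa: Δp = 170 hPa = 17000 Pa, q̄ = 0.00361 kg/kg → 0.00361 × 17000 / 9.8 = 6.26 mm
Layer 640–250 hPa: Δp = 390 hPa = 39000 Pa, q̄ = 0.00185 kg/kg → 0.00185 × 39000 / 9.8 = 7.36 mm
PW = 15.18 + 6.26 + 7.36 = 28.80 ≈ 28.8 mm.

PW ≈ 28.8 mm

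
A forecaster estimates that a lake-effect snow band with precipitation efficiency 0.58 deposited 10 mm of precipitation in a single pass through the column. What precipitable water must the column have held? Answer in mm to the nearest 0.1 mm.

PW = precipitation / ε = 10 / 0.58 = 17.2 mm.

PW ≈ 17.2 mm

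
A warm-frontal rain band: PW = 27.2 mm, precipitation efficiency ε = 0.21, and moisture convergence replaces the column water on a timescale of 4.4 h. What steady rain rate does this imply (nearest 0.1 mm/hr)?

R ≈ 1.3 mm/hr

Each overturning extracts ε × PW = 0.21 × 27.2 = 5.712 mm.
Rate = ε·PW / τ = 5.712 / 4.4 h = 1.3 mm/hr.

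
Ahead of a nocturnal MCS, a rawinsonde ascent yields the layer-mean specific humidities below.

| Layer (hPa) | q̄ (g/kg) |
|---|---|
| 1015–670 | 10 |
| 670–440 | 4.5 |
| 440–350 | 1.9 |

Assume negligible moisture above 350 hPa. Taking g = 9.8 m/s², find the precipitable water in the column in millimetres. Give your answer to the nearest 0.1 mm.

PW ≈ 47.5 mm

Precipitable water is the column-integrated vapour mass per unit area: PW = (1/g) Σ q̄ Δp, with q in kg/kg and Δp in Pa (1 kg/m² of water = 1 mm).
Layer 1015–670 hPa: Δp = 345 hPa = 34500 Pa, q̄ = 0.01 kg/kg → 0.01 × 34500 / 9.8 = 35.20 mm
Layer 670–440 hPa: Δp = 230 hPa = 23000 Pa, q̄ = 0.0045 kg/kg → 0.0045 × 23000 / 9.8 = 10.56 mm
Layer 440–350 hPa: Δp = 90 hPa = 9000 Pa, q̄ = 0.0019 kg/kg → 0.0019 × 9000 / 9.8 = 1.74 mm
PW = 35.20 + 10.56 + 1.74 = 47.50 ≈ 47.5 mm.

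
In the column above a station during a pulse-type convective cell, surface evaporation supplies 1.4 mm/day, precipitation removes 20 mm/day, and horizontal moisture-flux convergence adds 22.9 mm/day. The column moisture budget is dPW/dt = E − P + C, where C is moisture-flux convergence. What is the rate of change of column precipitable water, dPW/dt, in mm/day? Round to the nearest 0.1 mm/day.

dPW/dt ≈ 4.3 mm/day

dPW/dt = E − P + C = 1.4 − 20 + (22.9) = 4.3 mm/day.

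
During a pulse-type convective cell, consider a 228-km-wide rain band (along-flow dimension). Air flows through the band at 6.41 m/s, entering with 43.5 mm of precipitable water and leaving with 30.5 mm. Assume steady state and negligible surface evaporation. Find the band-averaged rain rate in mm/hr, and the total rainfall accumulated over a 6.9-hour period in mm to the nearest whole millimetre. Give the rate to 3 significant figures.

R ≈ 1.32 mm/hr; total ≈ 9 mm

Column moisture flux per unit crosswind length is F = V × PW.
Inflow: F_in = 6.41 × 43.5 = 278.835 mm·m/s
Outflow: F_out = 6.41 × 30.5 = 195.505 mm·m/s
Steady-state rate R = (F_in − F_out)/L = (278.835 − 195.505) / 228000 m = 3.655e-04 mm/s.
R = 3.655e-04 × 3600 = 1.32 mm/hr.
Over 6.9 h: total = 1.32 × 6.9 = 9.108 ≈ 9 mm.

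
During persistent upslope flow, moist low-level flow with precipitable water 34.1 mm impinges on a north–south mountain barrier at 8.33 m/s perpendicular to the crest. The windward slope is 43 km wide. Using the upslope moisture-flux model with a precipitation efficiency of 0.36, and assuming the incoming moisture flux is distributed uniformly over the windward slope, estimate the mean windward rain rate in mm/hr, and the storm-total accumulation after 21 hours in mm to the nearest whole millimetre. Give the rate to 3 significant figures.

Incoming column moisture flux per unit ridge length: F = V × PW = 8.33 × 34.1 = 284.053 mm·m/s.
Spread over the 43 km slope with efficiency ε = 0.36: R = ε·F/W = 0.36 × 284.053 / 43000 m = 2.378e-03 mm/s.
R = 2.378e-03 × 3600 = 8.56 mm/hr.
Over 21 h: total = 8.56 × 21 = 179.76 ≈ 180 mm.

R ≈ 8.56 mm/hr; total ≈ 180 mm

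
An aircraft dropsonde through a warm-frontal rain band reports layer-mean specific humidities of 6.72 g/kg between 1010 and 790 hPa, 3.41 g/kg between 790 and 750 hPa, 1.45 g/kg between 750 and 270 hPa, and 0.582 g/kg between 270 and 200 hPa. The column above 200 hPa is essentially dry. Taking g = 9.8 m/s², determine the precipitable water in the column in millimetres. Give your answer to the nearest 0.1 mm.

Precipitable water is the column-integrated vapour mass per unit area: PW = (1/g) Σ q̄ Δp, with q in kg/kg and Δp in Pa (1 kg/m² of water = 1 mm).
Layer 1010–790 hPa: Δp = 220 hPa = 22000 Pa, q̄ = 0.00672 kg/kg → 0.00672 × 22000 / 9.8 = 15.09 mm
Layer 790–750 hPa: Δp = 40 hPa = 4000 Pa, q̄ = 0.00341 kg/kg → 0.00341 × 4000 / 9.8 = 1.39 mm
Layer 750–270 hPa: Δp = 480 hPa = 48000 Pa, q̄ = 0.00145 kg/kg → 0.00145 × 48000 / 9.8 = 7.10 mm
Layer 270–200 hPa: Δp = 70 hPa = 7000 Pa, q̄ = 0.000582 kg/kg → 0.000582 × 7000 / 9.8 = 0.42 mm
PW = 15.09 + 1.39 + 7.10 + 0.42 = 24.00 ≈ 24.0 mm.

PW ≈ 24.0 mm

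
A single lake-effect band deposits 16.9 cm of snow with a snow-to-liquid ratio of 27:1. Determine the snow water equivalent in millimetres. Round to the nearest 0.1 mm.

SWE ≈ 6.3 mm

SWE = snow depth / ratio = 16.9 cm / 27 = 0.626 cm = 6.3 mm.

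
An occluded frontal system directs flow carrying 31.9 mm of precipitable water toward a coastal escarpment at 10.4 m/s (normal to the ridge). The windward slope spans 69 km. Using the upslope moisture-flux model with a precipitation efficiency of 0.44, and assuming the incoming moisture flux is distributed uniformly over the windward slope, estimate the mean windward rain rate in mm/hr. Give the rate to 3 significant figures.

Incoming column moisture flux per unit ridge length: F = V × PW = 10.4 × 31.9 = 331.76 mm·m/s.
Spread over the 69 km slope with efficiency ε = 0.44: R = ε·F/W = 0.44 × 331.76 / 69000 m = 2.116e-03 mm/s.
R = 2.116e-03 × 3600 = 7.62 mm/hr.

R ≈ 7.62 mm/hr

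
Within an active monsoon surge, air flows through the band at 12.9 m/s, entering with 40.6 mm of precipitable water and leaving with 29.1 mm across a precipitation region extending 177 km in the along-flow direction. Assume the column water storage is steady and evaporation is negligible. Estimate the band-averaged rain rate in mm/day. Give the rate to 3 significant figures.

Column moisture flux per unit crosswind length is F = V × PW.
Inflow: F_in = 12.9 × 40.6 = 523.74 mm·m/s
Outflow: F_out = 12.9 × 29.1 = 375.39 mm·m/s
Steady-state rate R = (F_in − F_out)/L = (523.74 − 375.39) / 177000 m = 8.381e-04 mm/s.
R = 8.381e-04 × 3600 × 24 = 72.4 mm/day.

R ≈ 72.4 mm/day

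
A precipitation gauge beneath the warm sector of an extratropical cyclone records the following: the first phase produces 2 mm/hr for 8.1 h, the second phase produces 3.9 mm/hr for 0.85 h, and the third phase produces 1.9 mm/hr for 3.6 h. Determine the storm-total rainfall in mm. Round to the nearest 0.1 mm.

Total = Σ Rᵢ Δtᵢ = 2 × 8.1 + 3.9 × 0.85 + 1.9 × 3.6
      = 16.2 + 3.315 + 6.84 = 26.4 mm.

total ≈ 26.4 mm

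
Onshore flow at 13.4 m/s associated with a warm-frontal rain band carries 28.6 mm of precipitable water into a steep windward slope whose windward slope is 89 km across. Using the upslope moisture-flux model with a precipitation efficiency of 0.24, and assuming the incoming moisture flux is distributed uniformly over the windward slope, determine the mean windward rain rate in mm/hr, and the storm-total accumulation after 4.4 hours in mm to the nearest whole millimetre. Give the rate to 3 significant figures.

R ≈ 3.72 mm/hr; total ≈ 16 mm

Incoming column moisture flux per unit ridge length: F = V × PW = 13.4 × 28.6 = 383.24 mm·m/s.
Spread over the 89 km slope with efficiency ε = 0.24: R = ε·F/W = 0.24 × 383.24 / 89000 m = 1.033e-03 mm/s.
R = 1.033e-03 × 3600 = 3.72 mm/hr.
Over 4.4 h: total = 3.72 × 4.4 = 16.368 ≈ 16 mm.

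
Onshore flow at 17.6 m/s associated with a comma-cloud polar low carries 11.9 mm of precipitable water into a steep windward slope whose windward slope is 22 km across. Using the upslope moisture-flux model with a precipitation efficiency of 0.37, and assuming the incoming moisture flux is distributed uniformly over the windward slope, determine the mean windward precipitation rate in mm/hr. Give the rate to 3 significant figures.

R ≈ 12.7 mm/hr

Incoming column moisture flux per unit ridge length: F = V × PW = 17.6 × 11.9 = 209.44 mm·m/s.
Spread over the 22 km slope with efficiency ε = 0.37: R = ε·F/W = 0.37 × 209.44 / 22000 m = 3.522e-03 mm/s.
R = 3.522e-03 × 3600 = 12.7 mm/hr.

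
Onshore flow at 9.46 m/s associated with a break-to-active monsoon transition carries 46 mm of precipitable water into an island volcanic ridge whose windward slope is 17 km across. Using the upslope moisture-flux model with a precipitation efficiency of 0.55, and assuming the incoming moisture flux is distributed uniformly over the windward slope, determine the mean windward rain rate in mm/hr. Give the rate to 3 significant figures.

Incoming column moisture flux per unit ridge length: F = V × PW = 9.46 × 46 = 435.16 mm·m/s.
Spread over the 17 km slope with efficiency ε = 0.55: R = ε·F/W = 0.55 × 435.16 / 17000 m = 1.408e-02 mm/s.
R = 1.408e-02 × 3600 = 50.7 mm/hr.

R ≈ 50.7 mm/hr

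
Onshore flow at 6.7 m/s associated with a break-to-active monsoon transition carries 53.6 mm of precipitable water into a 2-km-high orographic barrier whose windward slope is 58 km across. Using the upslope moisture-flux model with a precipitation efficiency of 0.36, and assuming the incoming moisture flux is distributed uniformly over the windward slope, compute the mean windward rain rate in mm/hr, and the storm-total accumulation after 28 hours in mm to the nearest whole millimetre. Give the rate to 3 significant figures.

Incoming column moisture flux per unit ridge length: F = V × PW = 6.7 × 53.6 = 359.12 mm·m/s.
Spread over the 58 km slope with efficiency ε = 0.36: R = ε·F/W = 0.36 × 359.12 / 58000 m = 2.229e-03 mm/s.
R = 2.229e-03 × 3600 = 8.02 mm/hr.
Over 28 h: total = 8.02 × 28 = 224.56 ≈ 225 mm.

R ≈ 8.02 mm/hr; total ≈ 225 mm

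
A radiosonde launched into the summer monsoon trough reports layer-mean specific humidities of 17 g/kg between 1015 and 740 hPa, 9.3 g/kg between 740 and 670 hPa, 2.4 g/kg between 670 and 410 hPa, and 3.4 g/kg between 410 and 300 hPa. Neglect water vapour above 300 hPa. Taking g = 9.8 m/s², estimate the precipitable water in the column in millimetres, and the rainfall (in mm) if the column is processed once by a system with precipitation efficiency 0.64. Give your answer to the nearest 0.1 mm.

PW ≈ 64.5 mm; rainfall ≈ 41.3 mm

Precipitable water is the column-integrated vapour mass per unit area: PW = (1/g) Σ q̄ Δp, with q in kg/kg and Δp in Pa (1 kg/m² of water = 1 mm).
Layer 1015–740 hPa: Δp = 275 hPa = 27500 Pa, q̄ = 0.017 kg/kg → 0.017 × 27500 / 9.8 = 47.70 mm
Layer 740–670 hPa: Δp = 70 hPa = 7000 Pa, q̄ = 0.0093 kg/kg → 0.0093 × 7000 / 9.8 = 6.64 mm
Layer 670–410 hPa: Δp = 260 hPa = 26000 Pa, q̄ = 0.0024 kg/kg → 0.0024 × 26000 / 9.8 = 6.37 mm
Layer 410–300 hPa: Δp = 110 hPa = 11000 Pa, q̄ = 0.0034 kg/kg → 0.0034 × 11000 / 9.8 = 3.82 mm
PW = 47.70 + 6.64 + 6.37 + 3.82 = 64.53 ≈ 64.5 mm.
Rainfall = ε × PW = 0.64 × 64.5 = 41.3 mm.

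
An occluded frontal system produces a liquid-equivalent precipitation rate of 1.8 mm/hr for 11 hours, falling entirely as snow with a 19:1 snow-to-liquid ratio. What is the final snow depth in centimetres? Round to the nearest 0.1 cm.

Liquid-equivalent depth = 1.8 × 11 = 19.8 mm.
Snow depth = 19.8 mm × 19 = 376.2 mm = 37.6 cm.

snow depth ≈ 37.6 cm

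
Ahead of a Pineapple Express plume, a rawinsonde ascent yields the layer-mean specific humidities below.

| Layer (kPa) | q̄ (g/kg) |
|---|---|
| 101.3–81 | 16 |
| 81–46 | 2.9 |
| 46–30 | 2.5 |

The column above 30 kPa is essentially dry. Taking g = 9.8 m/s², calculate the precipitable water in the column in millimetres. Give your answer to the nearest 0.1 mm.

PW ≈ 47.6 mm

Precipitable water is the column-integrated vapour mass per unit area: PW = (1/g) Σ q̄ Δp, with q in kg/kg and Δp in Pa (1 kg/m² of water = 1 mm).
Layer 101.3–81 kPa: Δp = 203 hPa = 20300 Pa, q̄ = 0.016 kg/kg → 0.016 × 20300 / 9.8 = 33.14 mm
Layer 81–46 kPa: Δp = 350 hPa = 35000 Pa, q̄ = 0.0029 kg/kg → 0.0029 × 35000 / 9.8 = 10.36 mm
Layer 46–30 kPa: Δp = 160 hPa = 16000 Pa, q̄ = 0.0025 kg/kg → 0.0025 × 16000 / 9.8 = 4.08 mm
PW = 33.14 + 10.36 + 4.08 = 47.58 ≈ 47.6 mm.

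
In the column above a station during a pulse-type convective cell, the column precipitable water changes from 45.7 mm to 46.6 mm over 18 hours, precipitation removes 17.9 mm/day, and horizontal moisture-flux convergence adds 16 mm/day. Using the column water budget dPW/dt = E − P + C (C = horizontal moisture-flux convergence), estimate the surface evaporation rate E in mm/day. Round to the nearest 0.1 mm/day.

E ≈ 3.1 mm/day

dPW/dt = (46.6 − 45.7) mm / (18/24 day) = +1.200 mm/day.
E = dPW/dt + P − C = (+1.200) + 17.9 − (16) = 3.1 mm/day.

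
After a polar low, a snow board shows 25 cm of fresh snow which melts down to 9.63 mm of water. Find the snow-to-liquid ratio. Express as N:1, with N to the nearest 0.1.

Ratio = snow depth / SWE = 250 mm / 9.63 mm = 26.0, i.e. 26.0:1.

ratio ≈ 26.0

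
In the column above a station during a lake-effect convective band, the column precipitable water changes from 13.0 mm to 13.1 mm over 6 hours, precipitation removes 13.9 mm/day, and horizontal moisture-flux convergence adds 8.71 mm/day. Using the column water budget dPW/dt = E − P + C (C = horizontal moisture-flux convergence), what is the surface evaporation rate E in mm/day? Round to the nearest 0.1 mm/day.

dPW/dt = (13.1 − 13.0) mm / (6/24 day) = +0.400 mm/day.
E = dPW/dt + P − C = (+0.400) + 13.9 − (8.71) = 5.6 mm/day.

E ≈ 5.6 mm/day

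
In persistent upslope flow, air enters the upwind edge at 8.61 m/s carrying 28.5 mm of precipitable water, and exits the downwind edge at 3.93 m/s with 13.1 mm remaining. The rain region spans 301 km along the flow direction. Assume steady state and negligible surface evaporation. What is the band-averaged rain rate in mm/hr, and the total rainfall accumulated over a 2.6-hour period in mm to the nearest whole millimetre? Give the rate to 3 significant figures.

Column moisture flux per unit crosswind length is F = V × PW.
Inflow: F_in = 8.61 × 28.5 = 245.385 mm·m/s
Outflow: F_out = 3.93 × 13.1 = 51.483 mm·m/s
Steady-state rate R = (F_in − F_out)/L = (245.385 − 51.483) / 301000 m = 6.442e-04 mm/s.
R = 6.442e-04 × 3600 = 2.32 mm/hr.
Over 2.6 h: total = 2.32 × 2.6 = 6.032 ≈ 6 mm.

R ≈ 2.32 mm/hr; total ≈ 6 mm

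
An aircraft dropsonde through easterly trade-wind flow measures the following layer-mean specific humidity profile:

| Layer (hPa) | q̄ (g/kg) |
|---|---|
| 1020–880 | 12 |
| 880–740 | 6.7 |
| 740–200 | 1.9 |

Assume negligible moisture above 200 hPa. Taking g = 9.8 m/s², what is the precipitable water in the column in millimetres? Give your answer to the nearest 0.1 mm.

Precipitable water is the column-integrated vapour mass per unit area: PW = (1/g) Σ q̄ Δp, with q in kg/kg and Δp in Pa (1 kg/m² of water = 1 mm).
Layer 1020–880 hPa: Δp = 140 hPa = 14000 Pa, q̄ = 0.012 kg/kg → 0.012 × 14000 / 9.8 = 17.14 mm
Layer 880–740 hPa: Δp = 140 hPa = 14000 Pa, q̄ = 0.0067 kg/kg → 0.0067 × 14000 / 9.8 = 9.57 mm
Layer 740–200 hPa: Δp = 540 hPa = 54000 Pa, q̄ = 0.0019 kg/kg → 0.0019 × 54000 / 9.8 = 10.47 mm
PW = 17.14 + 9.57 + 10.47 = 37.18 ≈ 37.2 mm.

PW ≈ 37.2 mm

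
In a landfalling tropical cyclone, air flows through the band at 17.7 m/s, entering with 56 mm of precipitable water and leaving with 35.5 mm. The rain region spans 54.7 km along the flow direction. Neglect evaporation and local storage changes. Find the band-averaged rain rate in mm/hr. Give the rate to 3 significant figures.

R ≈ 23.9 mm/hr

Column moisture flux per unit crosswind length is F = V × PW.
Inflow: F_in = 17.7 × 56 = 991.2 mm·m/s
Outflow: F_out = 17.7 × 35.5 = 628.35 mm·m/s
Steady-state rate R = (F_in − F_out)/L = (991.2 − 628.35) / 54700 m = 6.633e-03 mm/s.
R = 6.633e-03 × 3600 = 23.9 mm/hr.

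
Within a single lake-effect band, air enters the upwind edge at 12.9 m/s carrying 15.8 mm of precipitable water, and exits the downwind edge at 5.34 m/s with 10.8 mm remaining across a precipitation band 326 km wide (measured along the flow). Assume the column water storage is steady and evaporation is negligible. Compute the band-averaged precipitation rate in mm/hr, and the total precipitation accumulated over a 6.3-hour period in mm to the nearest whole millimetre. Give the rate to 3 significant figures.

Column moisture flux per unit crosswind length is F = V × PW.
Inflow: F_in = 12.9 × 15.8 = 203.82 mm·m/s
Outflow: F_out = 5.34 × 10.8 = 57.672 mm·m/s
Steady-state rate R = (F_in − F_out)/L = (203.82 − 57.672) / 326000 m = 4.483e-04 mm/s.
R = 4.483e-04 × 3600 = 1.61 mm/hr.
Over 6.3 h: total = 1.61 × 6.3 = 10.143 ≈ 10 mm.

R ≈ 1.61 mm/hr; total ≈ 10 mm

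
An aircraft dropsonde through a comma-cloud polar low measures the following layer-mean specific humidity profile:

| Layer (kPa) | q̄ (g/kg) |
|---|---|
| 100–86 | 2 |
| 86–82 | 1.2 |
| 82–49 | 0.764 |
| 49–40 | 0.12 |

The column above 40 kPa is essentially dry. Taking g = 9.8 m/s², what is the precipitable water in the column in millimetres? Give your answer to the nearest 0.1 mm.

Precipitable water is the column-integrated vapour mass per unit area: PW = (1/g) Σ q̄ Δp, with q in kg/kg and Δp in Pa (1 kg/m² of water = 1 mm).
Layer 100–86 kPa: Δp = 140 hPa = 14000 Pa, q̄ = 0.002 kg/kg → 0.002 × 14000 / 9.8 = 2.86 mm
Layer 86–82 kPa: Δp = 40 hPa = 4000 Pa, q̄ = 0.0012 kg/kg → 0.0012 × 4000 / 9.8 = 0.49 mm
Layer 82–49 kPa: Δp = 330 hPa = 33000 Pa, q̄ = 0.000764 kg/kg → 0.000764 × 33000 / 9.8 = 2.57 mm
Layer 49–40 kPa: Δp = 90 hPa = 9000 Pa, q̄ = 0.00012 kg/kg → 0.00012 × 9000 / 9.8 = 0.11 mm
PW = 2.86 + 0.49 + 2.57 + 0.11 = 6.03 ≈ 6.0 mm.

PW ≈ 6.0 mm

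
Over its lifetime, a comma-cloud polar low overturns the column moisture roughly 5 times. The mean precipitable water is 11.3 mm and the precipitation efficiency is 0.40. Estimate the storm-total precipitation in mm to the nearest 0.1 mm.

precipitation ≈ 22.6 mm

Each cycle deposits ε × PW = 0.40 × 11.3 = 4.52 mm.
Over 5 cycles: 5 × 4.52 = 22.6 mm.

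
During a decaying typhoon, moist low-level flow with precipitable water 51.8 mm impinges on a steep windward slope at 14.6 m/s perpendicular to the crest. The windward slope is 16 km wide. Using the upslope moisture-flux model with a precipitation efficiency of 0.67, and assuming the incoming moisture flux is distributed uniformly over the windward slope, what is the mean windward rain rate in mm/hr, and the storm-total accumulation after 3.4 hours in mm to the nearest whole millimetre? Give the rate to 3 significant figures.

Incoming column moisture flux per unit ridge length: F = V × PW = 14.6 × 51.8 = 756.28 mm·m/s.
Spread over the 16 km slope with efficiency ε = 0.67: R = ε·F/W = 0.67 × 756.28 / 16000 m = 3.167e-02 mm/s.
R = 3.167e-02 × 3600 = 114 mm/hr.
Over 3.4 h: total = 114 × 3.4 = 387.6 ≈ 388 mm.

R ≈ 114 mm/hr; total ≈ 388 mm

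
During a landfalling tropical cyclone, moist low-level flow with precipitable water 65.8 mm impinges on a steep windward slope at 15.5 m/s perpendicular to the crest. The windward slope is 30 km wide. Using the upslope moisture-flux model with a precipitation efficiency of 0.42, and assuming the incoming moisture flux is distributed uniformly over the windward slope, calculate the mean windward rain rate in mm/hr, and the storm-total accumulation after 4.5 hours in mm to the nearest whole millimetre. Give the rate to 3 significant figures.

R ≈ 51.4 mm/hr; total ≈ 231 mm

Incoming column moisture flux per unit ridge length: F = V × PW = 15.5 × 65.8 = 1019.9 mm·m/s.
Spread over the 30 km slope with efficiency ε = 0.42: R = ε·F/W = 0.42 × 1019.9 / 30000 m = 1.428e-02 mm/s.
R = 1.428e-02 × 3600 = 51.4 mm/hr.
Over 4.5 h: total = 51.4 × 4.5 = 231.3 ≈ 231 mm.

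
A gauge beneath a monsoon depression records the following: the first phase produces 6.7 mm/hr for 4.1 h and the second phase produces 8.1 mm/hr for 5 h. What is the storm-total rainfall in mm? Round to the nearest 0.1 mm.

total ≈ 68.0 mm

Total = Σ Rᵢ Δtᵢ = 6.7 × 4.1 + 8.1 × 5
      = 27.47 + 40.5 = 68.0 mm.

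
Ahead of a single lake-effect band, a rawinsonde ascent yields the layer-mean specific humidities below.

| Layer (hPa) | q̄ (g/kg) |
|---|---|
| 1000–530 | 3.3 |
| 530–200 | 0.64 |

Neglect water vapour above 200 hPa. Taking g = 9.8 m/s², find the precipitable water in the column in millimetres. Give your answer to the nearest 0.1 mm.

Precipitable water is the column-integrated vapour mass per unit area: PW = (1/g) Σ q̄ Δp, with q in kg/kg and Δp in Pa (1 kg/m² of water = 1 mm).
Layer 1000–530 hPa: Δp = 470 hPa = 47000 Pa, q̄ = 0.0033 kg/kg → 0.0033 × 47000 / 9.8 = 15.83 mm
Layer 530–200 hPa: Δp = 330 hPa = 33000 Pa, q̄ = 0.00064 kg/kg → 0.00064 × 33000 / 9.8 = 2.16 mm
PW = 15.83 + 2.16 = 17.99 ≈ 18.0 mm.

PW ≈ 18.0 mm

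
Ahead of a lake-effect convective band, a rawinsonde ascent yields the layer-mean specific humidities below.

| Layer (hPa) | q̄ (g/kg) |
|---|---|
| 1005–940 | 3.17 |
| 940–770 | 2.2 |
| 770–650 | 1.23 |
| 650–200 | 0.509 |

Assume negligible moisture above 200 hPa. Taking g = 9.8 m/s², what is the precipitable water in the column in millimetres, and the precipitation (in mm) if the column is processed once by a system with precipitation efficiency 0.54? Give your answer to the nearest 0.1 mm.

PW ≈ 9.8 mm; precipitation ≈ 5.3 mm

Precipitable water is the column-integrated vapour mass per unit area: PW = (1/g) Σ q̄ Δp, with q in kg/kg and Δp in Pa (1 kg/m² of water = 1 mm).
Layer 1005–940 hPa: Δp = 65 hPa = 6500 Pa, q̄ = 0.00317 kg/kg → 0.00317 × 6500 / 9.8 = 2.10 mm
Layer 940–770 hPa: Δp = 170 hPa = 17000 Pa, q̄ = 0.0022 kg/kg → 0.0022 × 17000 / 9.8 = 3.82 mm
Layer 770–650 hPa: Δp = 120 hPa = 12000 Pa, q̄ = 0.00123 kg/kg → 0.00123 × 12000 / 9.8 = 1.51 mm
Layer 650–200 hPa: Δp = 450 hPa = 45000 Pa, q̄ = 0.000509 kg/kg → 0.000509 × 45000 / 9.8 = 2.34 mm
PW = 2.10 + 3.82 + 1.51 + 2.34 = 9.77 ≈ 9.8 mm.
Precipitation = ε × PW = 0.54 × 9.8 = 5.3 mm.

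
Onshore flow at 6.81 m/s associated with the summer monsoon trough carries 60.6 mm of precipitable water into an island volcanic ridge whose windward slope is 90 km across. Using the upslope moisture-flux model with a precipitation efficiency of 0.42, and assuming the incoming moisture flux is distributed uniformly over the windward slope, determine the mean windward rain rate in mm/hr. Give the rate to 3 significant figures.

R ≈ 6.93 mm/hr

Incoming column moisture flux per unit ridge length: F = V × PW = 6.81 × 60.6 = 412.686 mm·m/s.
Spread over the 90 km slope with efficiency ε = 0.42: R = ε·F/W = 0.42 × 412.686 / 90000 m = 1.926e-03 mm/s.
R = 1.926e-03 × 3600 = 6.93 mm/hr.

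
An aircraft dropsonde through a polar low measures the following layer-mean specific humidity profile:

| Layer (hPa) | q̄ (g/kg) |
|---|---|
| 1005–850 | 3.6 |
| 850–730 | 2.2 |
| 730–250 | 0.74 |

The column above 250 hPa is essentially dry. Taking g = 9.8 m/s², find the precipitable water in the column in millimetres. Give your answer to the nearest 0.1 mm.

PW ≈ 12.0 mm

Precipitable water is the column-integrated vapour mass per unit area: PW = (1/g) Σ q̄ Δp, with q in kg/kg and Δp in Pa (1 kg/m² of water = 1 mm).
Layer 1005–850 hPa: Δp = 155 hPa = 15500 Pa, q̄ = 0.0036 kg/kg → 0.0036 × 15500 / 9.8 = 5.69 mm
Layer 850–730 hPa: Δp = 120 hPa = 12000 Pa, q̄ = 0.0022 kg/kg → 0.0022 × 12000 / 9.8 = 2.69 mm
Layer 730–250 hPa: Δp = 480 hPa = 48000 Pa, q̄ = 0.00074 kg/kg → 0.00074 × 48000 / 9.8 = 3.62 mm
PW = 5.69 + 2.69 + 3.62 = 12.00 ≈ 12.0 mm.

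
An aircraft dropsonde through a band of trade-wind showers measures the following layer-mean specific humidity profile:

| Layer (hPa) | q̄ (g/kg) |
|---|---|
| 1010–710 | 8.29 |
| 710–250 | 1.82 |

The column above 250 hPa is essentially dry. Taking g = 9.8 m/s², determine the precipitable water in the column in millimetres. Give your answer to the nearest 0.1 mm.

Precipitable water is the column-integrated vapour mass per unit area: PW = (1/g) Σ q̄ Δp, with q in kg/kg and Δp in Pa (1 kg/m² of water = 1 mm).
Layer 1010–710 hPa: Δp = 300 hPa = 30000 Pa, q̄ = 0.00829 kg/kg → 0.00829 × 30000 / 9.8 = 25.38 mm
Layer 710–250 hPa: Δp = 460 hPa = 46000 Pa, q̄ = 0.00182 kg/kg → 0.00182 × 46000 / 9.8 = 8.54 mm
PW = 25.38 + 8.54 = 33.92 ≈ 33.9 mm.

PW ≈ 33.9 mm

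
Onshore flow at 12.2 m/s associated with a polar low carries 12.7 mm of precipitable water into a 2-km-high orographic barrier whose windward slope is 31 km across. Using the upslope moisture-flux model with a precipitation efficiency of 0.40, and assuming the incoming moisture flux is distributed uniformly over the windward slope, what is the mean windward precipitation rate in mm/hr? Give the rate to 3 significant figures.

Incoming column moisture flux per unit ridge length: F = V × PW = 12.2 × 12.7 = 154.94 mm·m/s.
Spread over the 31 km slope with efficiency ε = 0.40: R = ε·F/W = 0.40 × 154.94 / 31000 m = 1.999e-03 mm/s.
R = 1.999e-03 × 3600 = 7.20 mm/hr.

R ≈ 7.20 mm/hr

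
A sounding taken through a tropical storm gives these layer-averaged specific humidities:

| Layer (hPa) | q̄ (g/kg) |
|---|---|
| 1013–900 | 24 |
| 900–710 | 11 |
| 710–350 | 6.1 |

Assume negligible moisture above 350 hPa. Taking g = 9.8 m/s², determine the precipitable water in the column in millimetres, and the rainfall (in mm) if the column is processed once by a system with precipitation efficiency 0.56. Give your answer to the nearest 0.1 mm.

PW ≈ 71.4 mm; rainfall ≈ 40.0 mm

Precipitable water is the column-integrated vapour mass per unit area: PW = (1/g) Σ q̄ Δp, with q in kg/kg and Δp in Pa (1 kg/m² of water = 1 mm).
Layer 1013–900 hPa: Δp = 113 hPa = 11300 Pa, q̄ = 0.024 kg/kg → 0.024 × 11300 / 9.8 = 27.67 mm
Layer 900–710 hPa: Δp = 190 hPa = 19000 Pa, q̄ = 0.011 kg/kg → 0.011 × 19000 / 9.8 = 21.33 mm
Layer 710–350 hPa: Δp = 360 hPa = 36000 Pa, q̄ = 0.0061 kg/kg → 0.0061 × 36000 / 9.8 = 22.41 mm
PW = 27.67 + 21.33 + 22.41 = 71.41 ≈ 71.4 mm.
Rainfall = ε × PW = 0.56 × 71.4 = 40.0 mm.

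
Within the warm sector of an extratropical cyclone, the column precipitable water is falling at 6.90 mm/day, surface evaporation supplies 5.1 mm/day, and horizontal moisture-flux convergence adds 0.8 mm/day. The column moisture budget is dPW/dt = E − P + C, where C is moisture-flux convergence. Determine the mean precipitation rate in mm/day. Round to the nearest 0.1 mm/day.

P ≈ 12.8 mm/day

dPW/dt = -6.90 mm/day.
P = E + C − dPW/dt = 5.1 + (0.8) − (-6.90) = 12.8 mm/day.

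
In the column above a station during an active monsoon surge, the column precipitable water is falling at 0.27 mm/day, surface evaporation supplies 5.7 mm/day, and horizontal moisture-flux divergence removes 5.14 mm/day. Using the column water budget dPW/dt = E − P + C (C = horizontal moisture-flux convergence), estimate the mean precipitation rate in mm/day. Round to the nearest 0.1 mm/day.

dPW/dt = -0.27 mm/day.
P = E + C − dPW/dt = 5.7 + (-5.14) − (-0.27) = 0.8 mm/day.

P ≈ 0.8 mm/day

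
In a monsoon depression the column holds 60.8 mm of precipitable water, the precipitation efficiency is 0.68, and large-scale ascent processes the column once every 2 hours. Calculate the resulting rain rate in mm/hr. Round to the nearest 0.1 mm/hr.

Each overturning extracts ε × PW = 0.68 × 60.8 = 41.344 mm.
Rate = ε·PW / τ = 41.344 / 2 h = 20.7 mm/hr.

R ≈ 20.7 mm/hr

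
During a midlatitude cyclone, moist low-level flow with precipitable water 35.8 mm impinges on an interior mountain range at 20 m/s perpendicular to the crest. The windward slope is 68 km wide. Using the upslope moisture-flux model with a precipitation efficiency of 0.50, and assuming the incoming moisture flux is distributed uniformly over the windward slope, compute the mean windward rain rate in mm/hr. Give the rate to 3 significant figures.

R ≈ 19.0 mm/hr

Incoming column moisture flux per unit ridge length: F = V × PW = 20 × 35.8 = 716 mm·m/s.
Spread over the 68 km slope with efficiency ε = 0.50: R = ε·F/W = 0.50 × 716 / 68000 m = 5.265e-03 mm/s.
R = 5.265e-03 × 3600 = 19.0 mm/hr.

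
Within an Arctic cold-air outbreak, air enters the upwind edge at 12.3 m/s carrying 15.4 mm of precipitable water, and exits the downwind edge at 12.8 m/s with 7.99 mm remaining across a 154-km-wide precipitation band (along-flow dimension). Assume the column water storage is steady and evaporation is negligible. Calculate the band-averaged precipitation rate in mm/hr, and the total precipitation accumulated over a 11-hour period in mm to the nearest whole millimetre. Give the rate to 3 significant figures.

R ≈ 2.04 mm/hr; total ≈ 22 mm

Column moisture flux per unit crosswind length is F = V × PW.
Inflow: F_in = 12.3 × 15.4 = 189.42 mm·m/s
Outflow: F_out = 12.8 × 7.99 = 102.272 mm·m/s
Steady-state rate R = (F_in − F_out)/L = (189.42 − 102.272) / 154000 m = 5.659e-04 mm/s.
R = 5.659e-04 × 3600 = 2.04 mm/hr.
Over 11 h: total = 2.04 × 11 = 22.44 ≈ 22 mm.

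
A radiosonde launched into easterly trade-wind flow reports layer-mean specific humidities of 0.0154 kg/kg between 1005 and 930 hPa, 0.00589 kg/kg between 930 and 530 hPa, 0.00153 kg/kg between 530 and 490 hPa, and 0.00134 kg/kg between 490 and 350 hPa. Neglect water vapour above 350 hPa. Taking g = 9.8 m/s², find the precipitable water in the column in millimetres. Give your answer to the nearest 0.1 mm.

Precipitable water is the column-integrated vapour mass per unit area: PW = (1/g) Σ q̄ Δp, with q in kg/kg and Δp in Pa (1 kg/m² of water = 1 mm).
Layer 1005–930 hPa: Δp = 75 hPa = 7500 Pa, q̄ = 0.0154 kg/kg → 0.0154 × 7500 / 9.8 = 11.79 mm
Layer 930–530 hPa: Δp = 400 hPa = 40000 Pa, q̄ = 0.00589 kg/kg → 0.00589 × 40000 / 9.8 = 24.04 mm
Layer 530–490 hPa: Δp = 40 hPa = 4000 Pa, q̄ = 0.00153 kg/kg → 0.00153 × 4000 / 9.8 = 0.62 mm
Layer 490–350 hPa: Δp = 140 hPa = 14000 Pa, q̄ = 0.00134 kg/kg → 0.00134 × 14000 / 9.8 = 1.91 mm
PW = 11.79 + 24.04 + 0.62 + 1.91 = 38.36 ≈ 38.4 mm.

PW ≈ 38.4 mm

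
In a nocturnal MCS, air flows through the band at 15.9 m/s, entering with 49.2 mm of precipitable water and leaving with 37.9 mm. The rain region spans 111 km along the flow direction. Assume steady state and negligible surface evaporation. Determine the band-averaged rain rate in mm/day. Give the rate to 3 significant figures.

R ≈ 140 mm/day

Column moisture flux per unit crosswind length is F = V × PW.
Inflow: F_in = 15.9 × 49.2 = 782.28 mm·m/s
Outflow: F_out = 15.9 × 37.9 = 602.61 mm·m/s
Steady-state rate R = (F_in − F_out)/L = (782.28 − 602.61) / 111000 m = 1.619e-03 mm/s.
R = 1.619e-03 × 3600 × 24 = 140 mm/day.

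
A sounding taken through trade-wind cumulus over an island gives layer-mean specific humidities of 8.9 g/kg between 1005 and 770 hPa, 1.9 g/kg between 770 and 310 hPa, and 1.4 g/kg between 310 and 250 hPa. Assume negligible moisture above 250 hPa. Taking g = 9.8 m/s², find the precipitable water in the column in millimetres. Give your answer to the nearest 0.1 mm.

Precipitable water is the column-integrated vapour mass per unit area: PW = (1/g) Σ q̄ Δp, with q in kg/kg and Δp in Pa (1 kg/m² of water = 1 mm).
Layer 1005–770 hPa: Δp = 235 hPa = 23500 Pa, q̄ = 0.0089 kg/kg → 0.0089 × 23500 / 9.8 = 21.34 mm
Layer 770–310 hPa: Δp = 460 hPa = 46000 Pa, q̄ = 0.0019 kg/kg → 0.0019 × 46000 / 9.8 = 8.92 mm
Layer 310–250 hPa: Δp = 60 hPa = 6000 Pa, q̄ = 0.0014 kg/kg → 0.0014 × 6000 / 9.8 = 0.86 mm
PW = 21.34 + 8.92 + 0.86 = 31.12 ≈ 31.1 mm.

PW ≈ 31.1 mm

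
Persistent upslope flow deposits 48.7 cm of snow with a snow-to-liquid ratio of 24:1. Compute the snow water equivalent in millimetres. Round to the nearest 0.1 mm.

SWE ≈ 20.3 mm

SWE = snow depth / ratio = 48.7 cm / 24 = 2.029 cm = 20.3 mm.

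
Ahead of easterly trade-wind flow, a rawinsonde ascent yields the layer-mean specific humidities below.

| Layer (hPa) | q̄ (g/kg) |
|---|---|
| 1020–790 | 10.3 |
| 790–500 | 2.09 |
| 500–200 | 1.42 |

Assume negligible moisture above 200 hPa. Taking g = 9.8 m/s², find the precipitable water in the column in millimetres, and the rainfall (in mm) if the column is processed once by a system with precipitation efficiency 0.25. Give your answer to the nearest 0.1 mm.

PW ≈ 34.7 mm; rainfall ≈ 8.7 mm

Precipitable water is the column-integrated vapour mass per unit area: PW = (1/g) Σ q̄ Δp, with q in kg/kg and Δp in Pa (1 kg/m² of water = 1 mm).
Layer 1020–790 hPa: Δp = 230 hPa = 23000 Pa, q̄ = 0.0103 kg/kg → 0.0103 × 23000 / 9.8 = 24.17 mm
Layer 790–500 hPa: Δp = 290 hPa = 29000 Pa, q̄ = 0.00209 kg/kg → 0.00209 × 29000 / 9.8 = 6.18 mm
Layer 500–200 hPa: Δp = 300 hPa = 30000 Pa, q̄ = 0.00142 kg/kg → 0.00142 × 30000 / 9.8 = 4.35 mm
PW = 24.17 + 6.18 + 4.35 = 34.70 ≈ 34.7 mm.
Rainfall = ε × PW = 0.25 × 34.7 = 8.7 mm.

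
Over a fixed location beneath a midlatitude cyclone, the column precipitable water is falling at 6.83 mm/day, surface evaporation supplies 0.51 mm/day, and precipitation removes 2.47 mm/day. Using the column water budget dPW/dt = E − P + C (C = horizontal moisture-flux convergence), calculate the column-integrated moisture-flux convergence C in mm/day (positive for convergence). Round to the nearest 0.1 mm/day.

C ≈ -4.9 mm/day

dPW/dt = -6.83 mm/day.
C = dPW/dt − E + P = (-6.83) − 0.51 + 2.47 = -4.9 mm/day.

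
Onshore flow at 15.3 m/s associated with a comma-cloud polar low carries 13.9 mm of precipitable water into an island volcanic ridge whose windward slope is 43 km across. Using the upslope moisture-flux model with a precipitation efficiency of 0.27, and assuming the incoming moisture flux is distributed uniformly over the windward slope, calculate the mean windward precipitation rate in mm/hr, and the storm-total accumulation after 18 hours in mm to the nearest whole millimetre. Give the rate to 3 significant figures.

R ≈ 4.81 mm/hr; total ≈ 87 mm

Incoming column moisture flux per unit ridge length: F = V × PW = 15.3 × 13.9 = 212.67 mm·m/s.
Spread over the 43 km slope with efficiency ε = 0.27: R = ε·F/W = 0.27 × 212.67 / 43000 m = 1.335e-03 mm/s.
R = 1.335e-03 × 3600 = 4.81 mm/hr.
Over 18 h: total = 4.81 × 18 = 86.58 ≈ 87 mm.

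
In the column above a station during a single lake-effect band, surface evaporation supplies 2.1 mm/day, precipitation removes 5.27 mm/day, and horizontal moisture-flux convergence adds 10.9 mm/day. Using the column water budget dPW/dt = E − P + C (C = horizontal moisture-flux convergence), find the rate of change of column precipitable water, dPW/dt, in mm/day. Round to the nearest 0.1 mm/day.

dPW/dt ≈ 7.7 mm/day

dPW/dt = E − P + C = 2.1 − 5.27 + (10.9) = 7.7 mm/day.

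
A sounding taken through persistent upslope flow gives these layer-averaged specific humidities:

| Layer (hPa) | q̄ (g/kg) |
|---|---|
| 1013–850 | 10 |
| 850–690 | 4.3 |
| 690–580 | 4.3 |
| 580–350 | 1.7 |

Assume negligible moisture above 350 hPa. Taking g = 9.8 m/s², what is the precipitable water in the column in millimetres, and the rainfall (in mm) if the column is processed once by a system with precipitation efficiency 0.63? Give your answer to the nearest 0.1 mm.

PW ≈ 32.5 mm; rainfall ≈ 20.5 mm

Precipitable water is the column-integrated vapour mass per unit area: PW = (1/g) Σ q̄ Δp, with q in kg/kg and Δp in Pa (1 kg/m² of water = 1 mm).
Layer 1013–850 hPa: Δp = 163 hPa = 16300 Pa, q̄ = 0.01 kg/kg → 0.01 × 16300 / 9.8 = 16.63 mm
Layer 850–690 hPa: Δp = 160 hPa = 16000 Pa, q̄ = 0.0043 kg/kg → 0.0043 × 16000 / 9.8 = 7.02 mm
Layer 690–580 hPa: Δp = 110 hPa = 11000 Pa, q̄ = 0.0043 kg/kg → 0.0043 × 11000 / 9.8 = 4.83 mm
Layer 580–350 hPa: Δp = 230 hPa = 23000 Pa, q̄ = 0.0017 kg/kg → 0.0017 × 23000 / 9.8 = 3.99 mm
PW = 16.63 + 7.02 + 4.83 + 3.99 = 32.47 ≈ 32.5 mm.
Rainfall = ε × PW = 0.63 × 32.5 = 20.5 mm.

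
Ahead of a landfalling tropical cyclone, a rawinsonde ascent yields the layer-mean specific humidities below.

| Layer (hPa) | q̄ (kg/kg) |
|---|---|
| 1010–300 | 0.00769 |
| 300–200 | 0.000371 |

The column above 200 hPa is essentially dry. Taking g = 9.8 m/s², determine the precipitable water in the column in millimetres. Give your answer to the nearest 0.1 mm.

PW ≈ 56.1 mm

Precipitable water is the column-integrated vapour mass per unit area: PW = (1/g) Σ q̄ Δp, with q in kg/kg and Δp in Pa (1 kg/m² of water = 1 mm).
Layer 1010–300 hPa: Δp = 710 hPa = 71000 Pa, q̄ = 0.00769 kg/kg → 0.00769 × 71000 / 9.8 = 55.71 mm
Layer 300–200 hPa: Δp = 100 hPa = 10000 Pa, q̄ = 0.000371 kg/kg → 0.000371 × 10000 / 9.8 = 0.38 mm
PW = 55.71 + 0.38 = 56.09 ≈ 56.1 mm.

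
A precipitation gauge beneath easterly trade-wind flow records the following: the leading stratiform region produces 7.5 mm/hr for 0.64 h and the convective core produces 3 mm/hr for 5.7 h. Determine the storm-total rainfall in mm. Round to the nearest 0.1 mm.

Total = Σ Rᵢ Δtᵢ = 7.5 × 0.64 + 3 × 5.7
      = 4.8 + 17.1 = 21.9 mm.

total ≈ 21.9 mm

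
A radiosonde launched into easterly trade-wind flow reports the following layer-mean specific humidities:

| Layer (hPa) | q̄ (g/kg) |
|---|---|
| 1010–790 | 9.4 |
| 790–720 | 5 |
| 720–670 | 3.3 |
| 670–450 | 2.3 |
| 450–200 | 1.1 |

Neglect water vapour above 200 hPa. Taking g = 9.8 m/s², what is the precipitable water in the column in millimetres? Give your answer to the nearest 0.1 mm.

PW ≈ 34.3 mm

Precipitable water is the column-integrated vapour mass per unit area: PW = (1/g) Σ q̄ Δp, with q in kg/kg and Δp in Pa (1 kg/m² of water = 1 mm).
Layer 1010–790 hPa: Δp = 220 hPa = 22000 Pa, q̄ = 0.0094 kg/kg → 0.0094 × 22000 / 9.8 = 21.10 mm
Layer 790–720 hPa: Δp = 70 hPa = 7000 Pa, q̄ = 0.005 kg/kg → 0.005 × 7000 / 9.8 = 3.57 mm
Layer 720–670 hPa: Δp = 50 hPa = 5000 Pa, q̄ = 0.0033 kg/kg → 0.0033 × 5000 / 9.8 = 1.68 mm
Layer 670–450 hPa: Δp = 220 hPa = 22000 Pa, q̄ = 0.0023 kg/kg → 0.0023 × 22000 / 9.8 = 5.16 mm
Layer 450–200 hPa: Δp = 250 hPa = 25000 Pa, q̄ = 0.0011 kg/kg → 0.0011 × 25000 / 9.8 = 2.81 mm
PW = 21.10 + 3.57 + 1.68 + 5.16 + 2.81 = 34.32 ≈ 34.3 mm.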